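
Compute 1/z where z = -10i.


|z|^2 = 0+100 = 100
1/z = (0 + 10i)/100

1/z = 0 + 0.1000i


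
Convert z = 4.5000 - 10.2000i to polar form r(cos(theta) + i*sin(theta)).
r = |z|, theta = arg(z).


r = sqrt(20.25+104.04) = sqrt(124.29) = 11.1485
theta = atan2(-10.2, 4.5) = -66.1941 degrees

r = 11.1485, theta = -66.1941 degrees


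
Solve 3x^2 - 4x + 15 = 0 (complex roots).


disc = (-4)^2 - 4*3*15 = 16 - 180 = -164
sqrt(|disc|) = sqrt(164) = 12.8062
Real part = 4/(2*3) = 0.6667
Imag part = 12.8062/(2*3) = 2.1344

0.6667 ± 2.1344i


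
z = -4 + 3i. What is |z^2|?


|z| = sqrt(16+9) = sqrt(25) = 5
|z^2| = |z|^2 = 5^2 = 25

|z^2| = 25


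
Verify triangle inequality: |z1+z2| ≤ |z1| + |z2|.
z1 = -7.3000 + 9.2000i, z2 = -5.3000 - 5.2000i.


|z1| = sqrt((-7.3)^2 + 9.2^2) = sqrt(137.93) = 11.7444
|z2| = sqrt((-5.3)^2 + (-5.2)^2) = sqrt(55.13) = 7.4250
z1+z2 = -12.6000 + 4.0000i
|z1+z2| = sqrt(174.76) = 13.2197
|z1|+|z2| = 11.7444 + 7.4250 = 19.1694

|z1+z2| = 13.2197 ≤ |z1|+|z2| = 19.1694 (verified)


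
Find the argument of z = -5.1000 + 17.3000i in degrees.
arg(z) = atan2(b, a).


Re = -5.1, Im = 17.3
arg = atan2(17.3, -5.1) = 106.4254 degrees

arg(z) = 106.4254 degrees


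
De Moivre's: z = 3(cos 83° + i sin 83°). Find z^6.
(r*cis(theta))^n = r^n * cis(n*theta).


r^6 = 3^6 = 729
n*theta = 6*83° = 498° = 138° (mod 360)
a = 729*cos(138°) = -541.7526
b = 729*sin(138°) = 487.7962

729 cis(138°) = -541.7526 + 487.7962i


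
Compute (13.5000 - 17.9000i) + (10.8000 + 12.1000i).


Real: 13.5 + 10.8 = 24.3
Imag: -17.9 + 12.1 = -5.8

24.3000 - 5.8000i


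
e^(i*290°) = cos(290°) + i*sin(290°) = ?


cos(290°) = 0.3420
sin(290°) = -0.9397

e^(i*290°) = 0.3420 - 0.9397i


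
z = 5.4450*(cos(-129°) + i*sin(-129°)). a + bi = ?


a = 5.4450*cos(-129°) = 5.4450*(-0.62932) = -3.4266
b = 5.4450*sin(-129°) = 5.4450*(-0.77715) = -4.2316

-3.4266 - 4.2316i


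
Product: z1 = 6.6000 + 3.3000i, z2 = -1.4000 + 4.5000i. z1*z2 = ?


Real = 6.6*(-1.4) - 3.3*4.5 = -9.24 - 14.85 = -24.09
Imag = 6.6*4.5 - (1.4)*3.3 = 29.7 - (4.62) = 25.08

-24.0900 + 25.0800i


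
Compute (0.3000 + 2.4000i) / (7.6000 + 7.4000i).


Conjugate of z2 = 7.6000 - 7.4000i
Numerator: (0.3000 + 2.4000i)(7.6000 - 7.4000i) = 20.0400 + 16.0200i
Denominator: 7.6^2 + 7.4^2 = 112.52
Result = (20.0400 + 16.0200i)/112.52

0.1781 + 0.1424i


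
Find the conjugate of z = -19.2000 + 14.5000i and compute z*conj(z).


z_bar = -19.2000 - 14.5000i
z*z_bar = (-19.2)^2 + 14.5^2 = 368.64 + 210.25 = 578.89

z_bar = -19.2000 - 14.5000i, z*z_bar = 578.89


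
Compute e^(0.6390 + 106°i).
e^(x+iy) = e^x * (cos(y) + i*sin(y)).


e^0.6390 = 1.8946
cos(106°) = -0.2756
sin(106°) = 0.96126
Real = 1.8946*(-0.2756) = -0.5222
Imag = 1.8946*0.96126 = 1.8212

-0.5222 + 1.8212i


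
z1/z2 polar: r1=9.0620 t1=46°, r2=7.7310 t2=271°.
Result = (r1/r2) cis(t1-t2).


r = 9.0620 / 7.7310 = 1.1722
theta = 46° - 271° = -225° = 135° (mod 360)

1.1722 cis(135°)


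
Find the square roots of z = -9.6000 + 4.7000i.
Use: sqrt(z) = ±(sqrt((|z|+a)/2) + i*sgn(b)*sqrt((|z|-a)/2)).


|z| = sqrt(92.16+22.09) = 10.6888
sqrt((|z|+a)/2) = sqrt((10.6888+(-9.6))/2) = sqrt(0.5444) = 0.7378
sqrt((|z|-a)/2) = sqrt((10.6888-(-9.6))/2) = sqrt(10.1444) = 3.1850

±(0.7378 + 3.1850i) i.e. 0.7378 + 3.1850i and -0.7378 - 3.1850i


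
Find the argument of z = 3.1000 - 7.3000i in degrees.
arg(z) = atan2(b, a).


Re = 3.1, Im = -7.3
arg = atan2(-7.3, 3.1) = -66.9911 degrees

arg(z) = -66.9911 degrees


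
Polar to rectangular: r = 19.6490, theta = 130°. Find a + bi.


a = 19.6490*cos(130°) = 19.6490*(-0.642788) = -12.6301
b = 19.6490*sin(130°) = 19.6490*0.766044 = 15.0520

-12.6301 + 15.0520i


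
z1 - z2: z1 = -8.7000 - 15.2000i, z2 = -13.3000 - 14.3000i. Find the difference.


Real: -8.7 + 13.3 = 4.6
Imag: -15.2 + 14.3 = -0.9

4.6000 - 0.9000i


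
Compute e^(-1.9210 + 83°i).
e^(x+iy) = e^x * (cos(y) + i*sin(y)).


e^-1.9210 = 0.14646
cos(83°) = 0.12187
sin(83°) = 0.9925
Real = 0.14646*0.12187 = 0.0178
Imag = 0.14646*0.9925 = 0.1454

0.0178 + 0.1454i


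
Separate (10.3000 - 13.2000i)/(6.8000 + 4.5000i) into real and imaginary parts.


Multiply by conjugate: (10.3000 - 13.2000i)(6.8000 - 4.5000i) / (6.8^2 + 4.5^2)
Numerator real = 10.3*6.8 - (13.2)*4.5 = 10.64
Numerator imag = -13.2*6.8 - 10.3*4.5 = -136.11
Denominator = 66.49
Re(z) = 10.64/66.49 = 0.1600
Im(z) = -136.11/66.49 = -2.0471

Re(z) = 0.1600, Im(z) = -2.0471


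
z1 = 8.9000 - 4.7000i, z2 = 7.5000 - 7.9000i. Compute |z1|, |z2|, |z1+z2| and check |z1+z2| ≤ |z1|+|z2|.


|z1| = sqrt(8.9^2 + (-4.7)^2) = sqrt(101.3) = 10.0648
|z2| = sqrt(7.5^2 + (-7.9)^2) = sqrt(118.66) = 10.8931
z1+z2 = 16.4000 - 12.6000i
|z1+z2| = sqrt(427.72) = 20.6814
|z1|+|z2| = 10.0648 + 10.8931 = 20.9579

|z1+z2| = 20.6814 ≤ |z1|+|z2| = 20.9579 (verified)


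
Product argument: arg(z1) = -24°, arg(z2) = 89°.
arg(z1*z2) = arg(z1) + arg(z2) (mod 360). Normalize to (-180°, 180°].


arg(z1*z2) = -24° + 89° = 65°
Normalized to (-180°, 180°]: 65°

65°


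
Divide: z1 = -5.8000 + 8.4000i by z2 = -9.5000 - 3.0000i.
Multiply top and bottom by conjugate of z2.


Conjugate of z2 = -9.5000 + 3.0000i
Numerator: (-5.8000 + 8.4000i)(-9.5000 + 3.0000i) = 29.9000 - 97.2000i
Denominator: (-9.5)^2 + (-3)^2 = 99.25
Result = (29.9000 - 97.2000i)/99.25

0.3013 - 0.9793i


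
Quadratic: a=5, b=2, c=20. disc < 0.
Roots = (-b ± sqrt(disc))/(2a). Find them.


disc = 2^2 - 4*5*20 = 4 - 400 = -396
sqrt(|disc|) = sqrt(396) = 19.8997
Real part = -2/(2*5) = -0.2000
Imag part = 19.8997/(2*5) = 1.9900

-0.2000 ± 1.9900i


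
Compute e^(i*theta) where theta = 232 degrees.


cos(232°) = -0.6157
sin(232°) = -0.7880

e^(i*232°) = -0.6157 - 0.7880i


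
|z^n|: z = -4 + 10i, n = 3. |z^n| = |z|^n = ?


|z| = sqrt(16+100) = sqrt(116) = 10.7703
|z^3| = |z|^3 = (sqrt(116))^3 = 116*sqrt(116)

|z^3| = 116*sqrt(116) ≈ 1249.3582


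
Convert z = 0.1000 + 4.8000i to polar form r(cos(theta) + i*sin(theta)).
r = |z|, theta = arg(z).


r = sqrt(0.01+23.04) = sqrt(23.05) = 4.8010
theta = atan2(4.8, 0.1) = 88.8065 degrees

r = 4.8010, theta = 88.8065 degrees


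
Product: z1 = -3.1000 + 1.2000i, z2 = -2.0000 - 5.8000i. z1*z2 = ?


Real = -3.1*(-2) - 1.2*(-5.8) = 6.2 - (-6.96) = 13.16
Imag = -3.1*(-5.8) - (2)*1.2 = 17.98 - (2.4) = 15.58

13.1600 + 15.5800i


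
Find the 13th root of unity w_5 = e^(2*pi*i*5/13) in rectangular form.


Angle = 360*5/13 = 138.4615°
a = cos(138.4615°) = -0.7485
b = sin(138.4615°) = 0.6631

-0.7485 + 0.6631i


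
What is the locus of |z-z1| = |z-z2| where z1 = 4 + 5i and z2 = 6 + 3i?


Equal distances means the locus is the perpendicular bisector of z1 and z2.
Midpoint = ((4+6)/2, (5+3)/2) = (5.0000, 4.0000)

Perpendicular bisector through (5.0000, 4.0000)


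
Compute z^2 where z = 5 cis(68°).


r^2 = 5^2 = 25
n*theta = 2*68° = 136° = 136° (mod 360)
a = 25*cos(136°) = -17.9835
b = 25*sin(136°) = 17.3665

25 cis(136°) = -17.9835 + 17.3665i


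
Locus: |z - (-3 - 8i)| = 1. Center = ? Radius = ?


|z - z0| = r is a circle with center z0 and radius r.
Center = (-3, -8), radius = 1

Circle with center (-3, -8) and radius 1


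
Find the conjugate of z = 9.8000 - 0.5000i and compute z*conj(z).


z_bar = 9.8000 + 0.5000i
z*z_bar = 9.8^2 + (-0.5)^2 = 96.04 + 0.25 = 96.29

z_bar = 9.8000 + 0.5000i, z*z_bar = 96.29


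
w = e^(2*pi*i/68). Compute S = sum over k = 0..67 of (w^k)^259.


The roots are w_k = w^k with w = e^(2*pi*i/68), and (w^k)^259 = (w^259)^k.
So S = 1 + u + u^2 + ... + u^(67) with u = w^259.
259 = 3*68 + 55, so 259 is not a multiple of 68: u = (w^68)^3 * w^55 = w^55 ≠ 1 (w is a primitive 68th root), while u^68 = (w^68)^259 = 1.
Geometric series: S = (1 - u^68)/(1 - u) = (1 - 1)/(1 - u) = 0

S = 0


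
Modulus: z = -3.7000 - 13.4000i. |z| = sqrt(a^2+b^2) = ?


|z| = sqrt((-3.7)^2 + (-13.4)^2) = sqrt(13.69 + 179.56) = sqrt(193.25) = 13.9014

|z| = 13.9014


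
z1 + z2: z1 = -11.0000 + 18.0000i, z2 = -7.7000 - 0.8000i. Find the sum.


Real: -11 - 7.7 = -18.7
Imag: 18 - 0.8 = 17.2

-18.7000 + 17.2000i


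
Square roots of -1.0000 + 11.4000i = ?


|z| = sqrt(1+129.96) = 11.4438
sqrt((|z|+a)/2) = sqrt((11.4438+(-1))/2) = sqrt(5.2219) = 2.2851
sqrt((|z|-a)/2) = sqrt((11.4438-(-1))/2) = sqrt(6.2219) = 2.4944

±(2.2851 + 2.4944i) i.e. 2.2851 + 2.4944i and -2.2851 - 2.4944i


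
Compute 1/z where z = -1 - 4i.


|z|^2 = 1+16 = 17
1/z = (-1 + 4i)/17

1/z = -0.0588 + 0.2353i


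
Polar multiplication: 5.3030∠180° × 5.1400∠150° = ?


r = 5.3030 * 5.1400 = 27.2574
theta = 180° + 150° = 330° = 330° (mod 360)

27.2574 cis(330°)


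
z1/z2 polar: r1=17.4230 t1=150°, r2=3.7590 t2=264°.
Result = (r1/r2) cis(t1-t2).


r = 17.4230 / 3.7590 = 4.6350
theta = 150° - 264° = -114° = 246° (mod 360)

4.6350 cis(246°)


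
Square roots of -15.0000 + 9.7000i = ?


|z| = sqrt(225+94.09) = 17.8631
sqrt((|z|+a)/2) = sqrt((17.8631+(-15))/2) = sqrt(1.4315) = 1.1965
sqrt((|z|-a)/2) = sqrt((17.8631-(-15))/2) = sqrt(16.4315) = 4.0536

±(1.1965 + 4.0536i) i.e. 1.1965 + 4.0536i and -1.1965 - 4.0536i


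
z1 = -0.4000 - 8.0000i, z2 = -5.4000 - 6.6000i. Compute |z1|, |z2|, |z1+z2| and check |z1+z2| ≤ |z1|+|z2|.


|z1| = sqrt((-0.4)^2 + (-8)^2) = sqrt(64.16) = 8.0100
|z2| = sqrt((-5.4)^2 + (-6.6)^2) = sqrt(72.72) = 8.5276
z1+z2 = -5.8000 - 14.6000i
|z1+z2| = sqrt(246.8) = 15.7099
|z1|+|z2| = 8.0100 + 8.5276 = 16.5376

|z1+z2| = 15.7099 ≤ |z1|+|z2| = 16.5376 (verified)


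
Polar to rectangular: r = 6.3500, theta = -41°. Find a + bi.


a = 6.3500*cos(-41°) = 6.3500*0.75471 = 4.7924
b = 6.3500*sin(-41°) = 6.3500*(-0.65606) = -4.1660

4.7924 - 4.1660i


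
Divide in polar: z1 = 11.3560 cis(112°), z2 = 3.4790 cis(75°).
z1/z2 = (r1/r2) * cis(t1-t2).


r = 11.3560 / 3.4790 = 3.2642
theta = 112° - 75° = 37° = 37° (mod 360)

3.2642 cis(37°)


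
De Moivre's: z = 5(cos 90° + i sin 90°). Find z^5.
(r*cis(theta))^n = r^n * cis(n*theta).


r^5 = 5^5 = 3125
n*theta = 5*90° = 450° = 90° (mod 360)
a = 3125*cos(90°) = 0
b = 3125*sin(90°) = 3125.0000

3125 cis(90°) = 0 + 3125.0000i


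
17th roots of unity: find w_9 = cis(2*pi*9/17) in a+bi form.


Angle = 360*9/17 = 190.5882°
a = cos(190.5882°) = -0.9830
b = sin(190.5882°) = -0.1837

-0.9830 - 0.1837i


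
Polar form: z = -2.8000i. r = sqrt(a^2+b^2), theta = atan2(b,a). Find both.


r = sqrt(0+7.84) = sqrt(7.84) = 2.8000
theta = atan2(-2.8, 0) = -90.0000 degrees

r = 2.8000, theta = -90.0000 degrees


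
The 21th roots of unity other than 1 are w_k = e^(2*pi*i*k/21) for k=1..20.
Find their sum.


With w = e^(2*pi*i/21), all 21 of the 21th roots of unity w^0 = 1, w, ..., w^(20) sum to 0: 1 + w + ... + w^(20) = (1 - w^21)/(1 - w) = 0 since w^21 = 1, w ≠ 1.
Removing the root 1: w + w^2 + ... + w^(20) = 0 - 1 = -1

Sum = -1


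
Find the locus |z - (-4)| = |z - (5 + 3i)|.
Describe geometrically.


Equal distances means the locus is the perpendicular bisector of z1 and z2.
Midpoint = ((-4+5)/2, (0+3)/2) = (0.5000, 1.5000)

Perpendicular bisector through (0.5000, 1.5000)


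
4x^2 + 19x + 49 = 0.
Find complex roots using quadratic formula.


disc = 19^2 - 4*4*49 = 361 - 784 = -423
sqrt(|disc|) = sqrt(423) = 20.5670
Real part = -19/(2*4) = -2.3750
Imag part = 20.5670/(2*4) = 2.5709

-2.3750 ± 2.5709i


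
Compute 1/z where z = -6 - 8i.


|z|^2 = 36+64 = 100
1/z = (-6 + 8i)/100

1/z = -0.0600 + 0.0800i


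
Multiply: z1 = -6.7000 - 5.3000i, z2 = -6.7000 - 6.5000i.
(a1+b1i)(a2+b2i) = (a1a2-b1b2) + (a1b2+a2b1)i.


Real = -6.7*(-6.7) - (-5.3)*(-6.5) = 44.89 - 34.45 = 10.44
Imag = -6.7*(-6.5) - (6.7)*(-5.3) = 43.55 + 35.51 = 79.06

10.4400 + 79.0600i


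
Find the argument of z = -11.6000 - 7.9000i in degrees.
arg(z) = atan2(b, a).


Re = -11.6, Im = -7.9
arg = atan2(-7.9, -11.6) = -145.7438 degrees

arg(z) = -145.7438 degrees


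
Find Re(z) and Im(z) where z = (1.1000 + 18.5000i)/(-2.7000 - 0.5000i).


Multiply by conjugate: (1.1000 + 18.5000i)(-2.7000 + 0.5000i) / ((-2.7)^2 + (-0.5)^2)
Numerator real = 1.1*(-2.7) + 18.5*(-0.5) = -12.22
Numerator imag = 18.5*(-2.7) - 1.1*(-0.5) = -49.4
Denominator = 7.54
Re(z) = -12.22/7.54 = -1.6207
Im(z) = -49.4/7.54 = -6.5517

Re(z) = -1.6207, Im(z) = -6.5517


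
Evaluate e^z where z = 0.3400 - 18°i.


e^0.3400 = 1.40495
cos(-18°) = 0.9511
sin(-18°) = -0.30902
Real = 1.40495*0.9511 = 1.3362
Imag = 1.40495*(-0.30902) = -0.4342

1.3362 - 0.4342i


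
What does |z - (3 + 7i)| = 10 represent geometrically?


|z - z0| = r is a circle with center z0 and radius r.
Center = (3, 7), radius = 10

Circle with center (3, 7) and radius 10


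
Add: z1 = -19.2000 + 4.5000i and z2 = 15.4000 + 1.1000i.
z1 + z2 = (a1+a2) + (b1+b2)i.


Real: -19.2 + 15.4 = -3.8
Imag: 4.5 + 1.1 = 5.6

-3.8000 + 5.6000i


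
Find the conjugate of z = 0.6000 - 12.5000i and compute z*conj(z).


z_bar = 0.6000 + 12.5000i
z*z_bar = 0.6^2 + (-12.5)^2 = 0.36 + 156.25 = 156.61

z_bar = 0.6000 + 12.5000i, z*z_bar = 156.61


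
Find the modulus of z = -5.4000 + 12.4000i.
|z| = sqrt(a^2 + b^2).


|z| = sqrt((-5.4)^2 + 12.4^2) = sqrt(29.16 + 153.76) = sqrt(182.92) = 13.5248

|z| = 13.5248


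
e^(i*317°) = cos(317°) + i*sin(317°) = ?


cos(317°) = 0.7314
sin(317°) = -0.6820

e^(i*317°) = 0.7314 - 0.6820i


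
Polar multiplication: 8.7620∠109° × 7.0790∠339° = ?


r = 8.7620 * 7.0790 = 62.0262
theta = 109° + 339° = 448° = 88° (mod 360)

62.0262 cis(88°)


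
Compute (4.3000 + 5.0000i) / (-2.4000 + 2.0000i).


Conjugate of z2 = -2.4000 - 2.0000i
Numerator: (4.3000 + 5.0000i)(-2.4000 - 2.0000i) = -0.3200 - 20.6000i
Denominator: (-2.4)^2 + 2^2 = 9.76
Result = (-0.3200 - 20.6000i)/9.76

-0.0328 - 2.1107i


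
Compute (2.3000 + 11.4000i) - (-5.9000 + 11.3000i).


Real: 2.3 + 5.9 = 8.2
Imag: 11.4 - 11.3 = 0.1

8.2000 + 0.1000i


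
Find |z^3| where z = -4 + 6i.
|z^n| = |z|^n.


|z| = sqrt(16+36) = sqrt(52) = 7.2111
|z^3| = |z|^3 = (sqrt(52))^3 = 52*sqrt(52)

|z^3| = 52*sqrt(52) ≈ 374.9773


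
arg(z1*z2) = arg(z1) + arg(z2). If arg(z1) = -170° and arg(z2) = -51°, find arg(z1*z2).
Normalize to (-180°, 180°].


arg(z1*z2) = -170° - 51° = -221°
Normalized to (-180°, 180°]: 139°

139°


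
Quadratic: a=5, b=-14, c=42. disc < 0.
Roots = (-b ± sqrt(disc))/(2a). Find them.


disc = (-14)^2 - 4*5*42 = 196 - 840 = -644
sqrt(|disc|) = sqrt(644) = 25.3772
Real part = 14/(2*5) = 1.4000
Imag part = 25.3772/(2*5) = 2.5377

1.4000 ± 2.5377i


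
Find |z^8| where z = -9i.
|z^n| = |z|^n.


|z| = sqrt(0+81) = sqrt(81) = 9
|z^8| = |z|^8 = 9^8 = 43046721

|z^8| = 43046721


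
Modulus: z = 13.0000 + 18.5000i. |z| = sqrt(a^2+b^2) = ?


|z| = sqrt(13^2 + 18.5^2) = sqrt(169 + 342.25) = sqrt(511.25) = 22.6108

|z| = 22.6108


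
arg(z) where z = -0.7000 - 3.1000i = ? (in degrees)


Re = -0.7, Im = -3.1
arg = atan2(-3.1, -0.7) = -102.7244 degrees

arg(z) = -102.7244 degrees


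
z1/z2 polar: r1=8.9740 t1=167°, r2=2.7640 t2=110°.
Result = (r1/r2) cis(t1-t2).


r = 8.9740 / 2.7640 = 3.2467
theta = 167° - 110° = 57° = 57° (mod 360)

3.2467 cis(57°)


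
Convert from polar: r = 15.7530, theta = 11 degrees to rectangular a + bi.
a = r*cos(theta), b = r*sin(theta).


a = 15.7530*cos(11°) = 15.7530*0.98163 = 15.4636
b = 15.7530*sin(11°) = 15.7530*0.19081 = 3.0058

15.4636 + 3.0058i


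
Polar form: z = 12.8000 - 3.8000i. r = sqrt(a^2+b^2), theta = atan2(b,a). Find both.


r = sqrt(163.84+14.44) = sqrt(178.28) = 13.3522
theta = atan2(-3.8, 12.8) = -16.5348 degrees

r = 13.3522, theta = -16.5348 degrees


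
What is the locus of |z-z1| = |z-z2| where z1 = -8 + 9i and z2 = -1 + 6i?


Equal distances means the locus is the perpendicular bisector of z1 and z2.
Midpoint = ((-8+(-1))/2, (9+6)/2) = (-4.5000, 7.5000)

Perpendicular bisector through (-4.5000, 7.5000)


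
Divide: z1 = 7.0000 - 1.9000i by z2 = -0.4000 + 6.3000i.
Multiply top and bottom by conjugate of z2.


Conjugate of z2 = -0.4000 - 6.3000i
Numerator: (7.0000 - 1.9000i)(-0.4000 - 6.3000i) = -14.7700 - 43.3400i
Denominator: (-0.4)^2 + 6.3^2 = 39.85
Result = (-14.7700 - 43.3400i)/39.85

-0.3706 - 1.0876i


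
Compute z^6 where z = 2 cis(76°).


r^6 = 2^6 = 64
n*theta = 6*76° = 456° = 96° (mod 360)
a = 64*cos(96°) = -6.6898
b = 64*sin(96°) = 63.6494

64 cis(96°) = -6.6898 + 63.6494i


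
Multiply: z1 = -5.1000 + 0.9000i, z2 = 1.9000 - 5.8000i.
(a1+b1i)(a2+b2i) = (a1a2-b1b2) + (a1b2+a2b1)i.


Real = -5.1*1.9 - 0.9*(-5.8) = -9.69 - (-5.22) = -4.47
Imag = -5.1*(-5.8) + 1.9*0.9 = 29.58 + 1.71 = 31.29

-4.4700 + 31.2900i


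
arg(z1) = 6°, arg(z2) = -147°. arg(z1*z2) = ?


arg(z1*z2) = 6° - 147° = -141°
Normalized to (-180°, 180°]: -141°

-141°


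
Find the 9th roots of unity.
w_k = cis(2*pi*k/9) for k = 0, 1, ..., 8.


The 9th roots of unity are cis(360k/9°) for k=0..8
Angle step = 360/9 = 40°
Primitive root: cis(40°)
Primitive root = 0.7660 + 0.6428i

9 roots at angles: 0°, 40°, 80°, 120°, 160°, 200°, 240°, 280°, 320°


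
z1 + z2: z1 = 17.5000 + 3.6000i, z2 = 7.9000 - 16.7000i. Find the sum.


Real: 17.5 + 7.9 = 25.4
Imag: 3.6 - 16.7 = -13.1

25.4000 - 13.1000i


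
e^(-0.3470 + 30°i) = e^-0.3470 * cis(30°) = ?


e^-0.3470 = 0.7068
cos(30°) = 0.866
sin(30°) = 0.5
Real = 0.7068*0.866 = 0.6121
Imag = 0.7068*0.5 = 0.3534

0.6121 + 0.3534i


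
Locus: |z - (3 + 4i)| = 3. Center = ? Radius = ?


|z - z0| = r is a circle with center z0 and radius r.
Center = (3, 4), radius = 3

Circle with center (3, 4) and radius 3


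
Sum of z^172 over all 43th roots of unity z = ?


The roots are w_k = w^k with w = e^(2*pi*i/43), and (w^k)^172 = (w^172)^k.
So S = 1 + u + u^2 + ... + u^(42) with u = w^172.
172 = 4*43 + 0, so 172 is a multiple of 43 and u = (w^43)^4 = 1.
Every one of the 43 terms equals 1: S = 43

S = 43


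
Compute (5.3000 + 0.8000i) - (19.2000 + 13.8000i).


Real: 5.3 - 19.2 = -13.9
Imag: 0.8 - 13.8 = -13

-13.9000 - 13.0000i


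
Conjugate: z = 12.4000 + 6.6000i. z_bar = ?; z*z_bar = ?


z_bar = 12.4000 - 6.6000i
z*z_bar = 12.4^2 + 6.6^2 = 153.76 + 43.56 = 197.32

z_bar = 12.4000 - 6.6000i, z*z_bar = 197.32


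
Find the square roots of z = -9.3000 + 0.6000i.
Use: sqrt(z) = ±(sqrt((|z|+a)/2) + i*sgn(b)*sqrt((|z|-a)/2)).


|z| = sqrt(86.49+0.36) = 9.3193
sqrt((|z|+a)/2) = sqrt((9.3193+(-9.3))/2) = sqrt(0.0097) = 0.0983
sqrt((|z|-a)/2) = sqrt((9.3193-(-9.3))/2) = sqrt(9.3097) = 3.0512

±(0.0983 + 3.0512i) i.e. 0.0983 + 3.0512i and -0.0983 - 3.0512i


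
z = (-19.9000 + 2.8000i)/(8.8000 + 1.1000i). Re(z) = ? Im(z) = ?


Multiply by conjugate: (-19.9000 + 2.8000i)(8.8000 - 1.1000i) / (8.8^2 + 1.1^2)
Numerator real = -19.9*8.8 + 2.8*1.1 = -172.04
Numerator imag = 2.8*8.8 - (-19.9)*1.1 = 46.53
Denominator = 78.65
Re(z) = -172.04/78.65 = -2.1874
Im(z) = 46.53/78.65 = 0.5916

Re(z) = -2.1874, Im(z) = 0.5916


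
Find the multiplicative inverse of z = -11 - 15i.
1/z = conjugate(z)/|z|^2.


|z|^2 = 121+225 = 346
1/z = (-11 + 15i)/346

1/z = -0.0318 + 0.0434i


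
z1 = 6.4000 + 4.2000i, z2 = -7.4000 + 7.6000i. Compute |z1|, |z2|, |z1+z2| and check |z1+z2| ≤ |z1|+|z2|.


|z1| = sqrt(6.4^2 + 4.2^2) = sqrt(58.6) = 7.6551
|z2| = sqrt((-7.4)^2 + 7.6^2) = sqrt(112.52) = 10.6075
z1+z2 = -1.0000 + 11.8000i
|z1+z2| = sqrt(140.24) = 11.8423
|z1|+|z2| = 7.6551 + 10.6075 = 18.2626

|z1+z2| = 11.8423 ≤ |z1|+|z2| = 18.2626 (verified)


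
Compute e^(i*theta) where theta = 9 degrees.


cos(9°) = 0.9877
sin(9°) = 0.1564

e^(i*9°) = 0.9877 + 0.1564i


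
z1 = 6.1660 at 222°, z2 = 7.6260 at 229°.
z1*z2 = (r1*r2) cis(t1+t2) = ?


r = 6.1660 * 7.6260 = 47.0219
theta = 222° + 229° = 451° = 91° (mod 360)

47.0219 cis(91°)


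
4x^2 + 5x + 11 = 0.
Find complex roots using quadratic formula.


disc = 5^2 - 4*4*11 = 25 - 176 = -151
sqrt(|disc|) = sqrt(151) = 12.2882
Real part = -5/(2*4) = -0.6250
Imag part = 12.2882/(2*4) = 1.5360

-0.6250 ± 1.5360i


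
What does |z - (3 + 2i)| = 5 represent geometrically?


|z - z0| = r is a circle with center z0 and radius r.
Center = (3, 2), radius = 5

Circle with center (3, 2) and radius 5


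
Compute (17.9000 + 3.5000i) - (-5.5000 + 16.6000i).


Real: 17.9 + 5.5 = 23.4
Imag: 3.5 - 16.6 = -13.1

23.4000 - 13.1000i


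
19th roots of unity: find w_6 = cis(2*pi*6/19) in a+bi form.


Angle = 360*6/19 = 113.6842°
a = cos(113.6842°) = -0.4017
b = sin(113.6842°) = 0.9158

-0.4017 + 0.9158i


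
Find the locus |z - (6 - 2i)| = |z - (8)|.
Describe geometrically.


Equal distances means the locus is the perpendicular bisector of z1 and z2.
Midpoint = ((6+8)/2, (-2+0)/2) = (7.0000, -1.0000)

Perpendicular bisector through (7.0000, -1.0000)


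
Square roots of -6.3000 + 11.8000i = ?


|z| = sqrt(39.69+139.24) = 13.3765
sqrt((|z|+a)/2) = sqrt((13.3765+(-6.3))/2) = sqrt(3.5382) = 1.8810
sqrt((|z|-a)/2) = sqrt((13.3765-(-6.3))/2) = sqrt(9.8382) = 3.1366

±(1.8810 + 3.1366i) i.e. 1.8810 + 3.1366i and -1.8810 - 3.1366i


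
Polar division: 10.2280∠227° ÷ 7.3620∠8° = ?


r = 10.2280 / 7.3620 = 1.3893
theta = 227° - 8° = 219° = 219° (mod 360)

1.3893 cis(219°)


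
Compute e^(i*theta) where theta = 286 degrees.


cos(286°) = 0.2756
sin(286°) = -0.9613

e^(i*286°) = 0.2756 - 0.9613i


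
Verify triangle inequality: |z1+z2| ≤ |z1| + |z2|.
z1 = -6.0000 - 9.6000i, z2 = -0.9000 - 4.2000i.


|z1| = sqrt((-6)^2 + (-9.6)^2) = sqrt(128.16) = 11.3208
|z2| = sqrt((-0.9)^2 + (-4.2)^2) = sqrt(18.45) = 4.2953
z1+z2 = -6.9000 - 13.8000i
|z1+z2| = sqrt(238.05) = 15.4289
|z1|+|z2| = 11.3208 + 4.2953 = 15.6161

|z1+z2| = 15.4289 ≤ |z1|+|z2| = 15.6161 (verified)


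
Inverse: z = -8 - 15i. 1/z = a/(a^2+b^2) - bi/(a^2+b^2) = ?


|z|^2 = 64+225 = 289
1/z = (-8 + 15i)/289

1/z = -0.0277 + 0.0519i


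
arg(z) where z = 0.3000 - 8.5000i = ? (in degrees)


Re = 0.3, Im = -8.5
arg = atan2(-8.5, 0.3) = -87.9786 degrees

arg(z) = -87.9786 degrees


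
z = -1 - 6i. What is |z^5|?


|z| = sqrt(1+36) = sqrt(37) = 6.0828
|z^5| = |z|^5 = (sqrt(37))^5 = 37^2 * sqrt(37) = 1369*sqrt(37)

|z^5| = 1369*sqrt(37) ≈ 8327.3019


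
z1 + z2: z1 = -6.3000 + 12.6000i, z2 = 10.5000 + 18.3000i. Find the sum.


Real: -6.3 + 10.5 = 4.2
Imag: 12.6 + 18.3 = 30.9

4.2000 + 30.9000i


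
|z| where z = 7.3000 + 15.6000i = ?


|z| = sqrt(7.3^2 + 15.6^2) = sqrt(53.29 + 243.36) = sqrt(296.65) = 17.2235

|z| = 17.2235


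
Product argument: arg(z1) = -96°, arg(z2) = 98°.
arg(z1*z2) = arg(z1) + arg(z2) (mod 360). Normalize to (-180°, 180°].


arg(z1*z2) = -96° + 98° = 2°
Normalized to (-180°, 180°]: 2°

2°


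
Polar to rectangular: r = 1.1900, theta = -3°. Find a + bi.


a = 1.1900*cos(-3°) = 1.1900*0.99863 = 1.1884
b = 1.1900*sin(-3°) = 1.1900*(-0.05234) = -0.0623

1.1884 - 0.0623i


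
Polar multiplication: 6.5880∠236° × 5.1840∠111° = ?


r = 6.5880 * 5.1840 = 34.1522
theta = 236° + 111° = 347° = 347° (mod 360)

34.1522 cis(347°)


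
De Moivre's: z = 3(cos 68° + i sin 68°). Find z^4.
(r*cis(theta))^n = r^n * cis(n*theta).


r^4 = 3^4 = 81
n*theta = 4*68° = 272° = 272° (mod 360)
a = 81*cos(272°) = 2.8269
b = 81*sin(272°) = -80.9507

81 cis(272°) = 2.8269 - 80.9507i


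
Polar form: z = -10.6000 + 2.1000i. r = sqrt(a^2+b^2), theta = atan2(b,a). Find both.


r = sqrt(112.36+4.41) = sqrt(116.77) = 10.8060
theta = atan2(2.1, -10.6) = 168.7941 degrees

r = 10.8060, theta = 168.7941 degrees


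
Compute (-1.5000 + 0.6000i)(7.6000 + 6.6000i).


Real = -1.5*7.6 - 0.6*6.6 = -11.4 - 3.96 = -15.36
Imag = -1.5*6.6 + 7.6*0.6 = -9.9 + 4.56 = -5.34

-15.3600 - 5.3400i


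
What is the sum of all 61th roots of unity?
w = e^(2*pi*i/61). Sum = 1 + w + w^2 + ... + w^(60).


The sum of all 61th roots of unity is 0.
Geometric series: (1 - w^61)/(1 - w) = (1-1)/(1-w) = 0 since w^61 = 1, w ≠ 1.
Alternatively: coefficient of z^60 in z^61 - 1 is 0.

0


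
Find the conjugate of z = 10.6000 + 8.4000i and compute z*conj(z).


z_bar = 10.6000 - 8.4000i
z*z_bar = 10.6^2 + 8.4^2 = 112.36 + 70.56 = 182.92

z_bar = 10.6000 - 8.4000i, z*z_bar = 182.92


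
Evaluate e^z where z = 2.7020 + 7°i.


e^2.7020 = 14.9095
cos(7°) = 0.99255
sin(7°) = 0.12187
Real = 14.9095*0.99255 = 14.7984
Imag = 14.9095*0.12187 = 1.8170

14.7984 + 1.8170i


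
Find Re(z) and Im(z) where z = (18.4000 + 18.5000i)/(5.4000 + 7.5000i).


Multiply by conjugate: (18.4000 + 18.5000i)(5.4000 - 7.5000i) / (5.4^2 + 7.5^2)
Numerator real = 18.4*5.4 + 18.5*7.5 = 238.11
Numerator imag = 18.5*5.4 - 18.4*7.5 = -38.1
Denominator = 85.41
Re(z) = 238.11/85.41 = 2.7878
Im(z) = -38.1/85.41 = -0.4461

Re(z) = 2.7878, Im(z) = -0.4461


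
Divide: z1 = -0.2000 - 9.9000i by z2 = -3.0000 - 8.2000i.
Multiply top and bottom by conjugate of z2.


Conjugate of z2 = -3.0000 + 8.2000i
Numerator: (-0.2000 - 9.9000i)(-3.0000 + 8.2000i) = 81.7800 + 28.0600i
Denominator: (-3)^2 + (-8.2)^2 = 76.24
Result = (81.7800 + 28.0600i)/76.24

1.0727 + 0.3680i


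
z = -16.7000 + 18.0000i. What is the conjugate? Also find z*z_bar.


z_bar = -16.7000 - 18.0000i
z*z_bar = (-16.7)^2 + 18^2 = 278.89 + 324 = 602.89

z_bar = -16.7000 - 18.0000i, z*z_bar = 602.89


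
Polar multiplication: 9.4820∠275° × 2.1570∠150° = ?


r = 9.4820 * 2.1570 = 20.4527
theta = 275° + 150° = 425° = 65° (mod 360)

20.4527 cis(65°)


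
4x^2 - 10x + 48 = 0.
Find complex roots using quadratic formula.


disc = (-10)^2 - 4*4*48 = 100 - 768 = -668
sqrt(|disc|) = sqrt(668) = 25.8457
Real part = 10/(2*4) = 1.2500
Imag part = 25.8457/(2*4) = 3.2307

1.2500 ± 3.2307i


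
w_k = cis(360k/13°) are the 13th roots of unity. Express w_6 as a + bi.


Angle = 360*6/13 = 166.1538°
a = cos(166.1538°) = -0.9709
b = sin(166.1538°) = 0.2393

-0.9709 + 0.2393i


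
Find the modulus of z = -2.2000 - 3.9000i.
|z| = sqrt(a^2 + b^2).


|z| = sqrt((-2.2)^2 + (-3.9)^2) = sqrt(4.84 + 15.21) = sqrt(20.05) = 4.4777

|z| = 4.4777


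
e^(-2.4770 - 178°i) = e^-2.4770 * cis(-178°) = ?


e^-2.4770 = 0.0840
cos(-178°) = -0.9994
sin(-178°) = -0.0349
Real = 0.0840*(-0.9994) = -0.0839
Imag = 0.0840*(-0.0349) = -0.0029

-0.0839 - 0.0029i


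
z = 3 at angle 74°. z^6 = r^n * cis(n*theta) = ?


r^6 = 3^6 = 729
n*theta = 6*74° = 444° = 84° (mod 360)
a = 729*cos(84°) = 76.2012
b = 729*sin(84°) = 725.0065

729 cis(84°) = 76.2012 + 725.0065i


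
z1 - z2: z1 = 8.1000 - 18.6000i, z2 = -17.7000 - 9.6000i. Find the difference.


Real: 8.1 + 17.7 = 25.8
Imag: -18.6 + 9.6 = -9

25.8000 - 9.0000i


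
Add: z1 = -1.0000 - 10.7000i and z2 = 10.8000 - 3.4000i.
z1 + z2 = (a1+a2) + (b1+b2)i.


Real: -1 + 10.8 = 9.8
Imag: -10.7 - 3.4 = -14.1

9.8000 - 14.1000i


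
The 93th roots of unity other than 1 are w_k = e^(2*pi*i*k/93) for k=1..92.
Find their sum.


With w = e^(2*pi*i/93), all 93 of the 93th roots of unity w^0 = 1, w, ..., w^(92) sum to 0: 1 + w + ... + w^(92) = (1 - w^93)/(1 - w) = 0 since w^93 = 1, w ≠ 1.
Removing the root 1: w + w^2 + ... + w^(92) = 0 - 1 = -1

Sum = -1


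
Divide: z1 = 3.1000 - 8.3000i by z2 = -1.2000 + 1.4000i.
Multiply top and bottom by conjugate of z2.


Conjugate of z2 = -1.2000 - 1.4000i
Numerator: (3.1000 - 8.3000i)(-1.2000 - 1.4000i) = -15.3400 + 5.6200i
Denominator: (-1.2)^2 + 1.4^2 = 3.4
Result = (-15.3400 + 5.6200i)/3.4

-4.5118 + 1.6529i


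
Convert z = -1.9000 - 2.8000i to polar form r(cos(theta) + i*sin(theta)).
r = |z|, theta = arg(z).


r = sqrt(3.61+7.84) = sqrt(11.45) = 3.3838
theta = atan2(-2.8, -1.9) = -124.1597 degrees

r = 3.3838, theta = -124.1597 degrees


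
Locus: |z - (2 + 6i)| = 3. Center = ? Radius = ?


|z - z0| = r is a circle with center z0 and radius r.
Center = (2, 6), radius = 3

Circle with center (2, 6) and radius 3


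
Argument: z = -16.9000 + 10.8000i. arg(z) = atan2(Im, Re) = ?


Re = -16.9, Im = 10.8
arg = atan2(10.8, -16.9) = 147.4193 degrees

arg(z) = 147.4193 degrees


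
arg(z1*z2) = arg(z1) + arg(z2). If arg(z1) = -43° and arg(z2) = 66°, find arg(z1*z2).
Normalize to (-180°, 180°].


arg(z1*z2) = -43° + 66° = 23°
Normalized to (-180°, 180°]: 23°

23°


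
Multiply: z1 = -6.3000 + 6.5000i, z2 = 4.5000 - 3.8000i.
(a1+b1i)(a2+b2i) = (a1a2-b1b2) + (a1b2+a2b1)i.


Real = -6.3*4.5 - 6.5*(-3.8) = -28.35 - (-24.7) = -3.65
Imag = -6.3*(-3.8) + 4.5*6.5 = 23.94 + 29.25 = 53.19

-3.6500 + 53.1900i


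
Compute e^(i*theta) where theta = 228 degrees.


cos(228°) = -0.6691
sin(228°) = -0.7431

e^(i*228°) = -0.6691 - 0.7431i


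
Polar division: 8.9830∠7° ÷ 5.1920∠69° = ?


r = 8.9830 / 5.1920 = 1.7302
theta = 7° - 69° = -62° = 298° (mod 360)

1.7302 cis(298°)


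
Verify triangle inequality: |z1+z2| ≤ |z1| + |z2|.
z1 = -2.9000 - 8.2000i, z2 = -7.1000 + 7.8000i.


|z1| = sqrt((-2.9)^2 + (-8.2)^2) = sqrt(75.65) = 8.6977
|z2| = sqrt((-7.1)^2 + 7.8^2) = sqrt(111.25) = 10.5475
z1+z2 = -10.0000 - 0.4000i
|z1+z2| = sqrt(100.16) = 10.0080
|z1|+|z2| = 8.6977 + 10.5475 = 19.2452

|z1+z2| = 10.0080 ≤ |z1|+|z2| = 19.2452 (verified)


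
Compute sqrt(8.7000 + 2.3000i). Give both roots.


|z| = sqrt(75.69+5.29) = 8.9989
sqrt((|z|+a)/2) = sqrt((8.9989+8.7)/2) = sqrt(8.8494) = 2.9748
sqrt((|z|-a)/2) = sqrt((8.9989-8.7)/2) = sqrt(0.1494) = 0.3866

±(2.9748 + 0.3866i) i.e. 2.9748 + 0.3866i and -2.9748 - 0.3866i


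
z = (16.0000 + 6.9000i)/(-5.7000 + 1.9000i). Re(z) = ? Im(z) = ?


Multiply by conjugate: (16.0000 + 6.9000i)(-5.7000 - 1.9000i) / ((-5.7)^2 + 1.9^2)
Numerator real = 16*(-5.7) + 6.9*1.9 = -78.09
Numerator imag = 6.9*(-5.7) - 16*1.9 = -69.73
Denominator = 36.1
Re(z) = -78.09/36.1 = -2.1632
Im(z) = -69.73/36.1 = -1.9316

Re(z) = -2.1632, Im(z) = -1.9316


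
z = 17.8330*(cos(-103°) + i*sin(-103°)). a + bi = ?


a = 17.8330*cos(-103°) = 17.8330*(-0.224951) = -4.0116
b = 17.8330*sin(-103°) = 17.8330*(-0.97437) = -17.3759

-4.0116 - 17.3759i


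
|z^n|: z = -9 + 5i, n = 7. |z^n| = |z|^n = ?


|z| = sqrt(81+25) = sqrt(106) = 10.2956
|z^7| = |z|^7 = (sqrt(106))^7 = 106^3 * sqrt(106) = 1191016*sqrt(106)

|z^7| = 1191016*sqrt(106) ≈ 12262260.2280


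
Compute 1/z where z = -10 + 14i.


|z|^2 = 100+196 = 296
1/z = (-10 - 14i)/296

1/z = -0.0338 - 0.0473i


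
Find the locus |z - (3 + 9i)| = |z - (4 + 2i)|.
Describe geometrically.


Equal distances means the locus is the perpendicular bisector of z1 and z2.
Midpoint = ((3+4)/2, (9+2)/2) = (3.5000, 5.5000)

Perpendicular bisector through (3.5000, 5.5000)


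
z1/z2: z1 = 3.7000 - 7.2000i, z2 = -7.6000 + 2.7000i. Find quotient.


Conjugate of z2 = -7.6000 - 2.7000i
Numerator: (3.7000 - 7.2000i)(-7.6000 - 2.7000i) = -47.5600 + 44.7300i
Denominator: (-7.6)^2 + 2.7^2 = 65.05
Result = (-47.5600 + 44.7300i)/65.05

-0.7311 + 0.6876i


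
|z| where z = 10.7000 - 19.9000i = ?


|z| = sqrt(10.7^2 + (-19.9)^2) = sqrt(114.49 + 396.01) = sqrt(510.5) = 22.5942

|z| = 22.5942


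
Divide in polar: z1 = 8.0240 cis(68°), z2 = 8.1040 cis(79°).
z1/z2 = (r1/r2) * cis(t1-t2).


r = 8.0240 / 8.1040 = 0.9901
theta = 68° - 79° = -11° = 349° (mod 360)

0.9901 cis(349°)


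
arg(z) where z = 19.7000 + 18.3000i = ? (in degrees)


Re = 19.7, Im = 18.3
arg = atan2(18.3, 19.7) = 42.8901 degrees

arg(z) = 42.8901 degrees


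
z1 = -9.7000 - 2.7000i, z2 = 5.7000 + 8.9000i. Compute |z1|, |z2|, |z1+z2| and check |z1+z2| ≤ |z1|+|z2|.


|z1| = sqrt((-9.7)^2 + (-2.7)^2) = sqrt(101.38) = 10.0688
|z2| = sqrt(5.7^2 + 8.9^2) = sqrt(111.7) = 10.5688
z1+z2 = -4.0000 + 6.2000i
|z1+z2| = sqrt(54.44) = 7.3783
|z1|+|z2| = 10.0688 + 10.5688 = 20.6376

|z1+z2| = 7.3783 ≤ |z1|+|z2| = 20.6376 (verified)


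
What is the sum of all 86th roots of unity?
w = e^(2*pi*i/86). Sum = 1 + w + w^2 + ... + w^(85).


The sum of all 86th roots of unity is 0.
Geometric series: (1 - w^86)/(1 - w) = (1-1)/(1-w) = 0 since w^86 = 1, w ≠ 1.
Alternatively: coefficient of z^85 in z^86 - 1 is 0.

0


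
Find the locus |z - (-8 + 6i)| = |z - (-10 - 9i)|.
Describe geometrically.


Equal distances means the locus is the perpendicular bisector of z1 and z2.
Midpoint = ((-8+(-10))/2, (6+(-9))/2) = (-9.0000, -1.5000)

Perpendicular bisector through (-9.0000, -1.5000)


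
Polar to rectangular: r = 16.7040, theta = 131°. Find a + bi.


a = 16.7040*cos(131°) = 16.7040*(-0.65606) = -10.9588
b = 16.7040*sin(131°) = 16.7040*0.75471 = 12.6067

-10.9588 + 12.6067i


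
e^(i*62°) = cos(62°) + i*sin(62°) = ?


cos(62°) = 0.4695
sin(62°) = 0.8829

e^(i*62°) = 0.4695 + 0.8829i


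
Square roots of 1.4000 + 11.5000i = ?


|z| = sqrt(1.96+132.25) = 11.5849
sqrt((|z|+a)/2) = sqrt((11.5849+1.4)/2) = sqrt(6.4925) = 2.5480
sqrt((|z|-a)/2) = sqrt((11.5849-1.4)/2) = sqrt(5.0925) = 2.2566

±(2.5480 + 2.2566i) i.e. 2.5480 + 2.2566i and -2.5480 - 2.2566i


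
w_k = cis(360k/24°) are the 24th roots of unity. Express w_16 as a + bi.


Angle = 360*16/24 = 240°
a = cos(240°) = -0.5000
b = sin(240°) = -0.8660

-0.5000 - 0.8660i


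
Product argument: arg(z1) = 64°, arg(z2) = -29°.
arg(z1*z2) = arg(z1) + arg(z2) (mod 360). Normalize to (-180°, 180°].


arg(z1*z2) = 64° - 29° = 35°
Normalized to (-180°, 180°]: 35°

35°


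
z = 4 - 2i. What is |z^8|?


|z| = sqrt(16+4) = sqrt(20) = 4.4721
|z^8| = |z|^8 = (sqrt(20))^8 = 20^4 = 160000

|z^8| = 160000


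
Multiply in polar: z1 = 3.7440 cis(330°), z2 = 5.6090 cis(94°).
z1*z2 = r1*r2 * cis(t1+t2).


r = 3.7440 * 5.6090 = 21.0001
theta = 330° + 94° = 424° = 64° (mod 360)

21.0001 cis(64°)


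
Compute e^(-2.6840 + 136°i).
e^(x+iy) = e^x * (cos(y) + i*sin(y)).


e^-2.6840 = 0.0683
cos(136°) = -0.7193
sin(136°) = 0.6947
Real = 0.0683*(-0.7193) = -0.0491
Imag = 0.0683*0.6947 = 0.0474

-0.0491 + 0.0474i


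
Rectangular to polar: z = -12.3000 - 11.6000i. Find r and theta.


r = sqrt(151.29+134.56) = sqrt(285.85) = 16.9071
theta = atan2(-11.6, -12.3) = -136.6776 degrees

r = 16.9071, theta = -136.6776 degrees


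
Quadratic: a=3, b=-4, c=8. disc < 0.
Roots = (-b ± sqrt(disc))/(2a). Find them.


disc = (-4)^2 - 4*3*8 = 16 - 96 = -80
sqrt(|disc|) = sqrt(80) = 8.9443
Real part = 4/(2*3) = 0.6667
Imag part = 8.9443/(2*3) = 1.4907

0.6667 ± 1.4907i


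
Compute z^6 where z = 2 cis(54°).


r^6 = 2^6 = 64
n*theta = 6*54° = 324° = 324° (mod 360)
a = 64*cos(324°) = 51.7771
b = 64*sin(324°) = -37.6183

64 cis(324°) = 51.7771 - 37.6183i


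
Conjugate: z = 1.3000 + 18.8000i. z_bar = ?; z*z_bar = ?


z_bar = 1.3000 - 18.8000i
z*z_bar = 1.3^2 + 18.8^2 = 1.69 + 353.44 = 355.13

z_bar = 1.3000 - 18.8000i, z*z_bar = 355.13


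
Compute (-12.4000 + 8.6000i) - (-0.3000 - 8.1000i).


Real: -12.4 + 0.3 = -12.1
Imag: 8.6 + 8.1 = 16.7

-12.1000 + 16.7000i


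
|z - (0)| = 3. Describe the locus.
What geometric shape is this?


|z - z0| = r is a circle with center z0 and radius r.
Center = (0, 0), radius = 3

Circle with center (0, 0) and radius 3


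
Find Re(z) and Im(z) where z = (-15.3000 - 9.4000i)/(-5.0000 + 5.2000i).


Multiply by conjugate: (-15.3000 - 9.4000i)(-5.0000 - 5.2000i) / ((-5)^2 + 5.2^2)
Numerator real = -15.3*(-5) - (9.4)*5.2 = 27.62
Numerator imag = -9.4*(-5) - (-15.3)*5.2 = 126.56
Denominator = 52.04
Re(z) = 27.62/52.04 = 0.5307
Im(z) = 126.56/52.04 = 2.4320

Re(z) = 0.5307, Im(z) = 2.4320


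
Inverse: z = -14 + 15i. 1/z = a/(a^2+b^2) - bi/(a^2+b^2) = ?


|z|^2 = 196+225 = 421
1/z = (-14 - 15i)/421

1/z = -0.0333 - 0.0356i


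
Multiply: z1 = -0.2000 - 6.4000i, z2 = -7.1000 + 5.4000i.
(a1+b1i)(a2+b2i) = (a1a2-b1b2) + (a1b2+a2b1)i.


Real = -0.2*(-7.1) - (-6.4)*5.4 = 1.42 - (-34.56) = 35.98
Imag = -0.2*5.4 - (7.1)*(-6.4) = -1.08 + 45.44 = 44.36

35.9800 + 44.3600i


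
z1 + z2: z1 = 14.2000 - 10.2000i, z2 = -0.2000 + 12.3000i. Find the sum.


Real: 14.2 - 0.2 = 14
Imag: -10.2 + 12.3 = 2.1

14.0000 + 2.1000i


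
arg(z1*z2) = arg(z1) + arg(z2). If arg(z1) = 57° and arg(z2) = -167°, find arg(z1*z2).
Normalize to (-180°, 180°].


arg(z1*z2) = 57° - 167° = -110°
Normalized to (-180°, 180°]: -110°

-110°


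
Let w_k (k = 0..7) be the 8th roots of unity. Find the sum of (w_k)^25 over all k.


The roots are w_k = w^k with w = e^(2*pi*i/8), and (w^k)^25 = (w^25)^k.
So S = 1 + u + u^2 + ... + u^(7) with u = w^25.
25 = 3*8 + 1, so 25 is not a multiple of 8: u = (w^8)^3 * w^1 = w^1 ≠ 1 (w is a primitive 8th root), while u^8 = (w^8)^25 = 1.
Geometric series: S = (1 - u^8)/(1 - u) = (1 - 1)/(1 - u) = 0

S = 0


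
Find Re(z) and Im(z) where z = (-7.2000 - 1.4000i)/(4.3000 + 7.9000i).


Multiply by conjugate: (-7.2000 - 1.4000i)(4.3000 - 7.9000i) / (4.3^2 + 7.9^2)
Numerator real = -7.2*4.3 - (1.4)*7.9 = -42.02
Numerator imag = -1.4*4.3 - (-7.2)*7.9 = 50.86
Denominator = 80.9
Re(z) = -42.02/80.9 = -0.5194
Im(z) = 50.86/80.9 = 0.6287

Re(z) = -0.5194, Im(z) = 0.6287


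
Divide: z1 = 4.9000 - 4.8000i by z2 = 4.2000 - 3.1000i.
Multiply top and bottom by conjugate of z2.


Conjugate of z2 = 4.2000 + 3.1000i
Numerator: (4.9000 - 4.8000i)(4.2000 + 3.1000i) = 35.4600 - 4.9700i
Denominator: 4.2^2 + (-3.1)^2 = 27.25
Result = (35.4600 - 4.9700i)/27.25

1.3013 - 0.1824i


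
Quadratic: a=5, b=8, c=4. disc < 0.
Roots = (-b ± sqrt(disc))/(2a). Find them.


disc = 8^2 - 4*5*4 = 64 - 80 = -16
sqrt(|disc|) = sqrt(16) = 4.0000
Real part = -8/(2*5) = -0.8000
Imag part = 4.0000/(2*5) = 0.4000

-0.8000 ± 0.4000i


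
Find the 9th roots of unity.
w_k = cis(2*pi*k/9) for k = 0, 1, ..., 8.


The 9th roots of unity are cis(360k/9°) for k=0..8
Angle step = 360/9 = 40°
Primitive root: cis(40°)
Primitive root = 0.7660 + 0.6428i

9 roots at angles: 0°, 40°, 80°, 120°, 160°, 200°, 240°, 280°, 320°


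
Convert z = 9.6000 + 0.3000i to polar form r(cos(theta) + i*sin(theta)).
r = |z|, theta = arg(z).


r = sqrt(92.16+0.09) = sqrt(92.25) = 9.6047
theta = atan2(0.3, 9.6) = 1.7899 degrees

r = 9.6047, theta = 1.7899 degrees


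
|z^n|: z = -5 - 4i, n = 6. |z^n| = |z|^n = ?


|z| = sqrt(25+16) = sqrt(41) = 6.4031
|z^6| = |z|^6 = (sqrt(41))^6 = 41^3 = 68921

|z^6| = 68921


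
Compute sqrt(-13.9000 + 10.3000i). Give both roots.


|z| = sqrt(193.21+106.09) = 17.3003
sqrt((|z|+a)/2) = sqrt((17.3003+(-13.9))/2) = sqrt(1.7001) = 1.3039
sqrt((|z|-a)/2) = sqrt((17.3003-(-13.9))/2) = sqrt(15.6001) = 3.9497

±(1.3039 + 3.9497i) i.e. 1.3039 + 3.9497i and -1.3039 - 3.9497i


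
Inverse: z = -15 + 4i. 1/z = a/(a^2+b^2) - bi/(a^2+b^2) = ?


|z|^2 = 225+16 = 241
1/z = (-15 - 4i)/241

1/z = -0.0622 - 0.0166i


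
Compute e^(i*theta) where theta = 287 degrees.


cos(287°) = 0.2924
sin(287°) = -0.9563

e^(i*287°) = 0.2924 - 0.9563i


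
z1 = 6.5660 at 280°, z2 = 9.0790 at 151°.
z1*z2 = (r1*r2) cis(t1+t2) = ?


r = 6.5660 * 9.0790 = 59.6127
theta = 280° + 151° = 431° = 71° (mod 360)

59.6127 cis(71°)


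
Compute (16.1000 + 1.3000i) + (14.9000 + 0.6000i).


Real: 16.1 + 14.9 = 31
Imag: 1.3 + 0.6 = 1.9

31.0000 + 1.9000i


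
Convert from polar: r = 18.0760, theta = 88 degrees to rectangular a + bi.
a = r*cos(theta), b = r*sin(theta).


a = 18.0760*cos(88°) = 18.0760*0.034899 = 0.6308
b = 18.0760*sin(88°) = 18.0760*0.99939 = 18.0650

0.6308 + 18.0650i


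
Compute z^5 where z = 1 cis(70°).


r^5 = 1^5 = 1
n*theta = 5*70° = 350° = 350° (mod 360)
a = 1*cos(350°) = 0.9848
b = 1*sin(350°) = -0.1736

1 cis(350°) = 0.9848 - 0.1736i
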